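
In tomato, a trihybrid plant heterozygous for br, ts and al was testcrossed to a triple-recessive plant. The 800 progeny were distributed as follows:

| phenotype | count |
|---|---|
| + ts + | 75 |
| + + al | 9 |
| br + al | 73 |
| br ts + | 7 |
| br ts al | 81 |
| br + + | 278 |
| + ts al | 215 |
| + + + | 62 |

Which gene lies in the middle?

The two most frequent reciprocal classes, + ts al and br + +, are the parental types, so the F1 was + ts al / br + +.
The two rarest classes, + + al and br ts +, are the double crossovers. Comparing them with the parentals, only the ts allele has switched, so ts is the middle locus and the order is al – ts – br.

ts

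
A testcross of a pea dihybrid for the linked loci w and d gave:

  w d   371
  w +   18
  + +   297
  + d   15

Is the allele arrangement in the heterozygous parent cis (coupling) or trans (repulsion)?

cis

The two most frequent classes are + + (297) and w d (371); these are the parental (non-recombinant) types.
So the F1 carried + + on one chromosome and w d on the other — the recessive alleles are on the same chromosome (cis / coupling).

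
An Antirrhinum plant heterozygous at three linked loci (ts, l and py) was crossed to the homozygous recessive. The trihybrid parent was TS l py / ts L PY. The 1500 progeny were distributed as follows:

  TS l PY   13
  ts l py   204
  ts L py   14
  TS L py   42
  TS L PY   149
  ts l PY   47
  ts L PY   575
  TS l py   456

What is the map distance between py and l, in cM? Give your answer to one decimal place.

The two rarest classes, TS l PY and ts L py, are the double crossovers. Comparing them with the parentals, only the py allele has switched, so py is the middle locus and the order is l – py – ts.
Crossovers in the l–py interval produce the single-crossover classes TS L py and ts l PY (42 + 47 = 89) plus the double crossovers (27).
RF(l–py) = (89 + 27) / 1500 = 116/1500 = 0.0773 → 7.7 cM.

7.7 cM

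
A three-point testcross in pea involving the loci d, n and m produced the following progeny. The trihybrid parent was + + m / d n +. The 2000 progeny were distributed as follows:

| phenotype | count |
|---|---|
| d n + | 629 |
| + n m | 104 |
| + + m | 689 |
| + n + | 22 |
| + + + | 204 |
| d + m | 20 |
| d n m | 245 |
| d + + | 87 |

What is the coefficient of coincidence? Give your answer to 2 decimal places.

The two rarest classes, d + m and + n +, are the double crossovers. Comparing them with the parentals, only the d allele has switched, so d is the middle locus and the order is m – d – n.
m–d: (449 + 42)/2000 = 0.2455; d–n: (191 + 42)/2000 = 0.1165.
Expected DCO frequency = 0.2455 × 0.1165 ≈ 0.02860; observed = 42/2000 ≈ 0.02100.
Coefficient of coincidence = 0.02100/0.02860 ≈ 0.73.

0.73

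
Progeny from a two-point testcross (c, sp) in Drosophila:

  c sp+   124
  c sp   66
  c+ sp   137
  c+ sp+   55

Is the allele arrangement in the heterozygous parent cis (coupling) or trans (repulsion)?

The two most frequent classes are c+ sp (137) and c sp+ (124); these are the parental (non-recombinant) types.
So the F1 carried c+ sp on one chromosome and c sp+ on the other — the recessive alleles are on opposite chromosomes (trans / repulsion).

trans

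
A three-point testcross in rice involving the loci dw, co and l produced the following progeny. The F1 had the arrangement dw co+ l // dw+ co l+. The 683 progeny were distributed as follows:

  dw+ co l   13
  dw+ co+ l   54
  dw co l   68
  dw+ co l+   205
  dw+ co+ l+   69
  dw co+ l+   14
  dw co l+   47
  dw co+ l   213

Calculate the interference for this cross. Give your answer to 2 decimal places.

The two rarest classes, dw co+ l+ and dw+ co l, are the double crossovers. Comparing them with the parentals, only the l allele has switched, so l is the middle locus and the order is dw – l – co.
dw–l: (101 + 27)/683 = 0.1874; l–co: (137 + 27)/683 = 0.2401.
Expected DCO frequency = 0.1874 × 0.2401 ≈ 0.04499; observed = 27/683 ≈ 0.03953.
Coefficient of coincidence = 0.03953/0.04499 ≈ 0.88; interference = 1 − 0.88 = 0.12.

0.12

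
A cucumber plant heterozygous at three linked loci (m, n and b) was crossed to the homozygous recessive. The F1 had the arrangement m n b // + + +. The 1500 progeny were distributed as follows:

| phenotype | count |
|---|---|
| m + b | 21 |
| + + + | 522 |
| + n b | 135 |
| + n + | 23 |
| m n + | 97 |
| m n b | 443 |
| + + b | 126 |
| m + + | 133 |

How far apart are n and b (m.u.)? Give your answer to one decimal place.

The two rarest classes, m + b and + n +, are the double crossovers. Comparing them with the parentals, only the n allele has switched, so n is the middle locus and the order is b – n – m.
Crossovers in the b–n interval produce the single-crossover classes m n + and + + b (97 + 126 = 223) plus the double crossovers (44).
RF(b–n) = (223 + 44) / 1500 = 267/1500 = 0.1780 → 17.8 m.u.

17.8 m.u.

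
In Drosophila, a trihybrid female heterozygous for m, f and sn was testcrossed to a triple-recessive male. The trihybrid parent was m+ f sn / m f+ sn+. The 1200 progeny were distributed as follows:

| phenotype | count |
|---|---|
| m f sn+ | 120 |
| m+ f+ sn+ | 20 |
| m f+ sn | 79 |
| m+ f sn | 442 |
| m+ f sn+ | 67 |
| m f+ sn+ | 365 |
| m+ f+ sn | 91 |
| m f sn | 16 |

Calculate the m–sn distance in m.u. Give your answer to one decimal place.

The two rarest classes, m f sn and m+ f+ sn+, are the double crossovers. Comparing them with the parentals, only the m allele has switched, so m is the middle locus and the order is f – m – sn.
Crossovers in the m–sn interval produce the single-crossover classes m+ f sn+ and m f+ sn (67 + 79 = 146) plus the double crossovers (36).
RF(m–sn) = (146 + 36) / 1200 = 182/1200 = 0.1517 → 15.2 m.u.

15.2 m.u.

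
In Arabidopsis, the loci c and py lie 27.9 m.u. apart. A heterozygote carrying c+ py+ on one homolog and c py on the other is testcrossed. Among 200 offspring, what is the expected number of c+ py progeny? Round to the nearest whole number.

28

A map distance of 27.9 m.u. corresponds to a recombination frequency of 0.279.
The F1 is c+ py+ / c py, so c+ py is a recombinant gamete class with expected frequency r/2 = 0.279/2 = 0.1395.
Expected number = 0.1395 × 200 = 27.90 ≈ 28.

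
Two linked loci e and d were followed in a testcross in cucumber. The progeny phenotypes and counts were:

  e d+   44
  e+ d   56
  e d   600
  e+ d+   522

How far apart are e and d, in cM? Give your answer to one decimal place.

8.2 cM

The two most frequent classes, e+ d+ (522) and e d (600), are the parental types, so the F1 was e+ d+ / e d.
The recombinant classes are e+ d and e d+: 56 + 44 = 100.
Recombination frequency = 100/1222 = 0.0818 ≈ 8.2%, i.e. 8.2 cM.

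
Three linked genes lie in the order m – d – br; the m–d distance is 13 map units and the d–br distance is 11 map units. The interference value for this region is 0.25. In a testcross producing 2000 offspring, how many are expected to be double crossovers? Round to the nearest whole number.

Map distances give recombination frequencies of 0.130 and 0.110 for the two intervals.
With interference 0.25 (so coincidence = 0.75), expected double-crossover frequency = 0.130 × 0.110 × 0.75 = 0.01073.
Expected number = 0.01073 × 2000 = 21.45 ≈ 21.

21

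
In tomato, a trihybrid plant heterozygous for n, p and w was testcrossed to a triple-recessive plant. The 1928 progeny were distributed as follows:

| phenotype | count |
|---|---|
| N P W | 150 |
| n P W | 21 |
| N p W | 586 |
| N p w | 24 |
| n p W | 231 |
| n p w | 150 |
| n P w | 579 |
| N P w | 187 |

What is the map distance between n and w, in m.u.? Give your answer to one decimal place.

24.0 m.u.

The two most frequent reciprocal classes, N p W and n P w, are the parental types, so the F1 was N p W / n P w.
The two rarest classes, N p w and n P W, are the double crossovers. Comparing them with the parentals, only the w allele has switched, so w is the middle locus and the order is p – w – n.
Crossovers in the w–n interval produce the single-crossover classes n p W and N P w (231 + 187 = 418) plus the double crossovers (45).
RF(w–n) = (418 + 45) / 1928 = 463/1928 = 0.2401 → 24.0 m.u.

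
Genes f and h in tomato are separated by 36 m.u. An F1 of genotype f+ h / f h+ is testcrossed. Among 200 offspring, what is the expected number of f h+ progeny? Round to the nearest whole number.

A map distance of 36 m.u. corresponds to a recombination frequency of 0.360.
The F1 is f+ h / f h+, so f h+ is a parental gamete class with expected frequency (1 − r)/2 = 0.640/2 = 0.3200.
Expected number = 0.3200 × 200 = 64.00 ≈ 64.

64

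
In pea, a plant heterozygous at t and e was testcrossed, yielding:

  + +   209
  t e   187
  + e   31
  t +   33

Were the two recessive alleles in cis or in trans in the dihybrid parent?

cis

The two most frequent classes are + + (209) and t e (187); these are the parental (non-recombinant) types.
So the F1 carried + + on one chromosome and t e on the other — the recessive alleles are on the same chromosome (cis / coupling).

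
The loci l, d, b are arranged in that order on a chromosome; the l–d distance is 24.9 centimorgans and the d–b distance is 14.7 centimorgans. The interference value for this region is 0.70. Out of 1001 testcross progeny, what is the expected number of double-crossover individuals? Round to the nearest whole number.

Map distances give recombination frequencies of 0.249 and 0.147 for the two intervals.
With interference 0.70 (so coincidence = 0.30), expected double-crossover frequency = 0.249 × 0.147 × 0.30 = 0.01098.
Expected number = 0.01098 × 1001 = 10.99 ≈ 11.

11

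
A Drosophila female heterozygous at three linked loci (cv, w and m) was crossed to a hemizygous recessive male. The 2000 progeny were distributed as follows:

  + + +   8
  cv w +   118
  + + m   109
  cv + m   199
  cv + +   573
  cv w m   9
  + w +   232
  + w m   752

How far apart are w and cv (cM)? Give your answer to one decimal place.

12.2 cM

The two most frequent reciprocal classes, cv + + and + w m, are the parental types, so the F1 was cv + + / + w m.
The two rarest classes, + + + and cv w m, are the double crossovers. Comparing them with the parentals, only the cv allele has switched, so cv is the middle locus and the order is w – cv – m.
Crossovers in the w–cv interval produce the single-crossover classes cv w + and + + m (118 + 109 = 227) plus the double crossovers (17).
RF(w–cv) = (227 + 17) / 2000 = 244/2000 = 0.1220 → 12.2 cM.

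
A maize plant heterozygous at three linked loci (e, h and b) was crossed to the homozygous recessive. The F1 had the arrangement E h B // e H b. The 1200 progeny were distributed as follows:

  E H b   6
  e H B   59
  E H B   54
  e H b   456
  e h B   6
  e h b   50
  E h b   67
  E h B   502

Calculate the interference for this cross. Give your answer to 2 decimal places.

0.10

The two rarest classes, e h B and E H b, are the double crossovers. Comparing them with the parentals, only the e allele has switched, so e is the middle locus and the order is h – e – b.
h–e: (104 + 12)/1200 = 0.0967; e–b: (126 + 12)/1200 = 0.1150.
Expected DCO frequency = 0.0967 × 0.1150 ≈ 0.01112; observed = 12/1200 ≈ 0.01000.
Coefficient of coincidence = 0.01000/0.01112 ≈ 0.90; interference = 1 − 0.90 = 0.10.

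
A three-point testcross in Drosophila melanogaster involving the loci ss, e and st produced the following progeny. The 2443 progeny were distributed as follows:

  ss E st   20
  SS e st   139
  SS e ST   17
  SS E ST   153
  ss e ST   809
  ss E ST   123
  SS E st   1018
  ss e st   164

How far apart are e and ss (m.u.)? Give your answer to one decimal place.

12.2 m.u.

The two most frequent reciprocal classes, ss e ST and SS E st, are the parental types, so the F1 was ss e ST / SS E st.
The two rarest classes, SS e ST and ss E st, are the double crossovers. Comparing them with the parentals, only the ss allele has switched, so ss is the middle locus and the order is st – ss – e.
Crossovers in the ss–e interval produce the single-crossover classes ss E ST and SS e st (123 + 139 = 262) plus the double crossovers (37).
RF(ss–e) = (262 + 37) / 2443 = 299/2443 = 0.1224 → 12.2 m.u.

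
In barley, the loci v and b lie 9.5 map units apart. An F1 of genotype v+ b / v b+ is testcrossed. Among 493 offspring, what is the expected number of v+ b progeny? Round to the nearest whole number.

A map distance of 9.5 map units corresponds to a recombination frequency of 0.095.
The F1 is v+ b / v b+, so v+ b is a parental gamete class with expected frequency (1 − r)/2 = 0.905/2 = 0.4525.
Expected number = 0.4525 × 493 = 223.08 ≈ 223.

223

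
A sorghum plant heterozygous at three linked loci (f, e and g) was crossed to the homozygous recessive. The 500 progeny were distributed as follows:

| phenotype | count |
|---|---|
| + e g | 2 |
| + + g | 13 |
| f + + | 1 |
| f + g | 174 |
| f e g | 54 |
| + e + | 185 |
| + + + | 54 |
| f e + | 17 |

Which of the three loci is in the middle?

g

The two most frequent reciprocal classes, + e + and f + g, are the parental types, so the F1 was + e + / f + g.
The two rarest classes, + e g and f + +, are the double crossovers. Comparing them with the parentals, only the g allele has switched, so g is the middle locus and the order is f – g – e.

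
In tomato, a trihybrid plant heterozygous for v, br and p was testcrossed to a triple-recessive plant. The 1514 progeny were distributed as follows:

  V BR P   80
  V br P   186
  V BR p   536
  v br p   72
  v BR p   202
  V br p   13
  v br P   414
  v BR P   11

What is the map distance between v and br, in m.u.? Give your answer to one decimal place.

The two most frequent reciprocal classes, V BR p and v br P, are the parental types, so the F1 was V BR p / v br P.
The two rarest classes, V br p and v BR P, are the double crossovers. Comparing them with the parentals, only the br allele has switched, so br is the middle locus and the order is v – br – p.
Crossovers in the v–br interval produce the single-crossover classes v BR p and V br P (202 + 186 = 388) plus the double crossovers (24).
RF(v–br) = (388 + 24) / 1514 = 412/1514 = 0.2721 → 27.2 m.u.

27.2 m.u.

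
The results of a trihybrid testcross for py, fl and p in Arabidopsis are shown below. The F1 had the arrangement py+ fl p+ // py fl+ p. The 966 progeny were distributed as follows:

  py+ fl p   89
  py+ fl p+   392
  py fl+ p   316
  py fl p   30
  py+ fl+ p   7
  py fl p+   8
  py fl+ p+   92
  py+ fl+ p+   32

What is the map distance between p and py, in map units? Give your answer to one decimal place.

The two rarest classes, py fl p+ and py+ fl+ p, are the double crossovers. Comparing them with the parentals, only the py allele has switched, so py is the middle locus and the order is p – py – fl.
Crossovers in the p–py interval produce the single-crossover classes py+ fl p and py fl+ p+ (89 + 92 = 181) plus the double crossovers (15).
RF(p–py) = (181 + 15) / 966 = 196/966 = 0.2029 → 20.3 map units.

20.3 map units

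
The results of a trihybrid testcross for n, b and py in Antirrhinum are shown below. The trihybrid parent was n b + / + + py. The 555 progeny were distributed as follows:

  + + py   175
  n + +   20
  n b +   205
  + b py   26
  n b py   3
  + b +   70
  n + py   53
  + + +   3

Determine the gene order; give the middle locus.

The two rarest classes, n b py and + + +, are the double crossovers. Comparing them with the parentals, only the py allele has switched, so py is the middle locus and the order is n – py – b.

py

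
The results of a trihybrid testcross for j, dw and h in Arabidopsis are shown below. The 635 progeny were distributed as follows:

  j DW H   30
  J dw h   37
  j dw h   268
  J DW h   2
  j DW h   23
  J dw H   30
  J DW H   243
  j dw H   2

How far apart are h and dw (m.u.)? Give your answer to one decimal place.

The two most frequent reciprocal classes, J DW H and j dw h, are the parental types, so the F1 was J DW H / j dw h.
The two rarest classes, J DW h and j dw H, are the double crossovers. Comparing them with the parentals, only the h allele has switched, so h is the middle locus and the order is dw – h – j.
Crossovers in the dw–h interval produce the single-crossover classes J dw H and j DW h (30 + 23 = 53) plus the double crossovers (4).
RF(dw–h) = (53 + 4) / 635 = 57/635 = 0.0898 → 9.0 m.u.

9.0 m.u.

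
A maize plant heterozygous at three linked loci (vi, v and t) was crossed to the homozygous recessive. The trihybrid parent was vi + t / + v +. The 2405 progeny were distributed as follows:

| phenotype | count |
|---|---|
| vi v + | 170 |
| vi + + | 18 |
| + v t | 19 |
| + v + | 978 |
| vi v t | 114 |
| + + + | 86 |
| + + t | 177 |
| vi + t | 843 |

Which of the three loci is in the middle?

t

The two rarest classes, vi + + and + v t, are the double crossovers. Comparing them with the parentals, only the t allele has switched, so t is the middle locus and the order is v – t – vi.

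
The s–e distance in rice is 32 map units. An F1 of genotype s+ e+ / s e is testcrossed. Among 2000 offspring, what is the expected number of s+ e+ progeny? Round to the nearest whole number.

680

A map distance of 32 map units corresponds to a recombination frequency of 0.320.
The F1 is s+ e+ / s e, so s+ e+ is a parental gamete class with expected frequency (1 − r)/2 = 0.680/2 = 0.3400.
Expected number = 0.3400 × 2000 = 680.00 ≈ 680.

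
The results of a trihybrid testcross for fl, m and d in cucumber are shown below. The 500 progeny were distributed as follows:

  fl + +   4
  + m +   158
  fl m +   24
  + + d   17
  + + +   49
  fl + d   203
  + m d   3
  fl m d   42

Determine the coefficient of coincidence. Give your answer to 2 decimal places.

0.74

The two most frequent reciprocal classes, + m + and fl + d, are the parental types, so the F1 was + m + / fl + d.
The two rarest classes, + m d and fl + +, are the double crossovers. Comparing them with the parentals, only the d allele has switched, so d is the middle locus and the order is m – d – fl.
m–d: (91 + 7)/500 = 0.1960; d–fl: (41 + 7)/500 = 0.0960.
Expected DCO frequency = 0.1960 × 0.0960 ≈ 0.01882; observed = 7/500 ≈ 0.01400.
Coefficient of coincidence = 0.01400/0.01882 ≈ 0.74.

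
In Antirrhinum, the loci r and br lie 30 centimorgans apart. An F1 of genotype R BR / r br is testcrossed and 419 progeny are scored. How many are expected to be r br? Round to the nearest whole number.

147

A map distance of 30 centimorgans corresponds to a recombination frequency of 0.300.
The F1 is R BR / r br, so r br is a parental gamete class with expected frequency (1 − r)/2 = 0.700/2 = 0.3500.
Expected number = 0.3500 × 419 = 146.65 ≈ 147.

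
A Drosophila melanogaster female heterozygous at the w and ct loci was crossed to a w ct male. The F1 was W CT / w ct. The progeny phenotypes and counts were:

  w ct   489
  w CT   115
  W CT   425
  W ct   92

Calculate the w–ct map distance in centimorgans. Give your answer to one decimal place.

18.5 centimorgans

The recombinant classes are W ct and w CT: 92 + 115 = 207.
Recombination frequency = 207/1121 = 0.1847 ≈ 18.5%, i.e. 18.5 centimorgans.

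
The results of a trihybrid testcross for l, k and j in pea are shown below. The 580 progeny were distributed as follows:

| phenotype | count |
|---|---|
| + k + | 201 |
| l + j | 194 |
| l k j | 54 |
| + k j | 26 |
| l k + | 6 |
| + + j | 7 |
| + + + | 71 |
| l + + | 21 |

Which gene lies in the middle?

The two most frequent reciprocal classes, + k + and l + j, are the parental types, so the F1 was + k + / l + j.
The two rarest classes, l k + and + + j, are the double crossovers. Comparing them with the parentals, only the l allele has switched, so l is the middle locus and the order is k – l – j.

l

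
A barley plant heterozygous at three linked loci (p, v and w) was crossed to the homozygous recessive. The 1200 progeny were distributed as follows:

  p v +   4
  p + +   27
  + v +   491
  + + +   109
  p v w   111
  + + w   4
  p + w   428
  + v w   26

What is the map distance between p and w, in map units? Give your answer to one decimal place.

5.1 map units

The two most frequent reciprocal classes, p + w and + v +, are the parental types, so the F1 was p + w / + v +.
The two rarest classes, + + w and p v +, are the double crossovers. Comparing them with the parentals, only the p allele has switched, so p is the middle locus and the order is w – p – v.
Crossovers in the w–p interval produce the single-crossover classes p + + and + v w (27 + 26 = 53) plus the double crossovers (8).
RF(w–p) = (53 + 8) / 1200 = 61/1200 = 0.0508 → 5.1 map units.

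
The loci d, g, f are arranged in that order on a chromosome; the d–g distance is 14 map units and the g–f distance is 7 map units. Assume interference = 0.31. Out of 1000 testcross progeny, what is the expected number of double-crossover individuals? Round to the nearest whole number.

7

Map distances give recombination frequencies of 0.140 and 0.070 for the two intervals.
With interference 0.31 (so coincidence = 0.69), expected double-crossover frequency = 0.140 × 0.070 × 0.69 = 0.00676.
Expected number = 0.00676 × 1000 = 6.76 ≈ 7.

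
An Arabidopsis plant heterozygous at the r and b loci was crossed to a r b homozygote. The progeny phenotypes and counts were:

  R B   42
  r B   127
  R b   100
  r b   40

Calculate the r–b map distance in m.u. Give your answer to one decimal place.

26.5 m.u.

The two most frequent classes, R b (100) and r B (127), are the parental types, so the F1 was R b / r B.
The recombinant classes are R B and r b: 42 + 40 = 82.
Recombination frequency = 82/309 = 0.2654 ≈ 26.5%, i.e. 26.5 m.u.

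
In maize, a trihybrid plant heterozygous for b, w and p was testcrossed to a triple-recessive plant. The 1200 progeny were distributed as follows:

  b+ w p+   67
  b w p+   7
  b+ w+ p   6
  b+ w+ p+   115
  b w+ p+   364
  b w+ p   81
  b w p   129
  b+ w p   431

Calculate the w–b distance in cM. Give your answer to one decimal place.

The two most frequent reciprocal classes, b w+ p+ and b+ w p, are the parental types, so the F1 was b w+ p+ / b+ w p.
The two rarest classes, b w p+ and b+ w+ p, are the double crossovers. Comparing them with the parentals, only the w allele has switched, so w is the middle locus and the order is p – w – b.
Crossovers in the w–b interval produce the single-crossover classes b+ w+ p+ and b w p (115 + 129 = 244) plus the double crossovers (13).
RF(w–b) = (244 + 13) / 1200 = 257/1200 = 0.2142 → 21.4 cM.

21.4 cM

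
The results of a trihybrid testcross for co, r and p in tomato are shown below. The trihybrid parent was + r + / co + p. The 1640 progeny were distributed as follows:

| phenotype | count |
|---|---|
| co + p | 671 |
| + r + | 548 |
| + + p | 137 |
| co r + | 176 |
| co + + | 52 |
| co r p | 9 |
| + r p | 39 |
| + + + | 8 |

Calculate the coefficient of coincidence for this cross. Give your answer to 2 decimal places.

The two rarest classes, + + + and co r p, are the double crossovers. Comparing them with the parentals, only the r allele has switched, so r is the middle locus and the order is p – r – co.
p–r: (91 + 17)/1640 = 0.0659; r–co: (313 + 17)/1640 = 0.2012.
Expected DCO frequency = 0.0659 × 0.2012 ≈ 0.01326; observed = 17/1640 ≈ 0.01037.
Coefficient of coincidence = 0.01037/0.01326 ≈ 0.78.

0.78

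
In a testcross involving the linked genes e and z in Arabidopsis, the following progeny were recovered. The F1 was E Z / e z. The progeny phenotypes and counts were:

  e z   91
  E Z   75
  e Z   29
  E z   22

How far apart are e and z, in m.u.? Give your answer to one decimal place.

23.5 m.u.

The recombinant classes are E z and e Z: 22 + 29 = 51.
Recombination frequency = 51/217 = 0.2350 ≈ 23.5%, i.e. 23.5 m.u.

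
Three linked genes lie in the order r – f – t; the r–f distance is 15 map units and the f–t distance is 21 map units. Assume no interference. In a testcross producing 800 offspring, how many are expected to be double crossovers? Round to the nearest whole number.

25

Map distances give recombination frequencies of 0.150 and 0.210 for the two intervals.
With no interference, expected double-crossover frequency = 0.150 × 0.210 = 0.03150.
Expected number = 0.03150 × 800 = 25.20 ≈ 25.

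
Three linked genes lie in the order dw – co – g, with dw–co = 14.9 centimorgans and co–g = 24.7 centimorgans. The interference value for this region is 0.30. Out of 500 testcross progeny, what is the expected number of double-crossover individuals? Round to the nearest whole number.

Map distances give recombination frequencies of 0.149 and 0.247 for the two intervals.
With interference 0.30 (so coincidence = 0.70), expected double-crossover frequency = 0.149 × 0.247 × 0.70 = 0.02576.
Expected number = 0.02576 × 500 = 12.88 ≈ 13.

13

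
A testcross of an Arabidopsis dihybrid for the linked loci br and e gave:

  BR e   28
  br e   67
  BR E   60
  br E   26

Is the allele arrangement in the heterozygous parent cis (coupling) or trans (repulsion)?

cis

The two most frequent classes are BR E (60) and br e (67); these are the parental (non-recombinant) types.
So the F1 carried BR E on one chromosome and br e on the other — the recessive alleles are on the same chromosome (cis / coupling).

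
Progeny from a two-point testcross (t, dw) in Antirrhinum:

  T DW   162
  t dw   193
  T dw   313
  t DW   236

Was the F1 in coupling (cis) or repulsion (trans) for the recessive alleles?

trans

The two most frequent classes are T dw (313) and t DW (236); these are the parental (non-recombinant) types.
So the F1 carried T dw on one chromosome and t DW on the other — the recessive alleles are on opposite chromosomes (trans / repulsion).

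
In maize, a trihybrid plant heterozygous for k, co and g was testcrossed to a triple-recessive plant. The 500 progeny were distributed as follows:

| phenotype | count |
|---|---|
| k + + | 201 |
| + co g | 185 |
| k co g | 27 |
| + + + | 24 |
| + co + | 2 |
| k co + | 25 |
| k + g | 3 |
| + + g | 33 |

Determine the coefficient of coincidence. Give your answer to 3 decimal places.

0.709

The two most frequent reciprocal classes, + co g and k + +, are the parental types, so the F1 was + co g / k + +.
The two rarest classes, + co + and k + g, are the double crossovers. Comparing them with the parentals, only the g allele has switched, so g is the middle locus and the order is k – g – co.
k–g: (51 + 5)/500 = 0.1120; g–co: (58 + 5)/500 = 0.1260.
Expected DCO frequency = 0.1120 × 0.1260 ≈ 0.01411; observed = 5/500 ≈ 0.01000.
Coefficient of coincidence = 0.01000/0.01411 ≈ 0.709.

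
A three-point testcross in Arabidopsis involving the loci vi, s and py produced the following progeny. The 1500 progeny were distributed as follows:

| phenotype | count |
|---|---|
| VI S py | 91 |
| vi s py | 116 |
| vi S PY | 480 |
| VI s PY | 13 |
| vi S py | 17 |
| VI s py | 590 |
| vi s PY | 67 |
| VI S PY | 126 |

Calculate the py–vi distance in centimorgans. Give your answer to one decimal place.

The two most frequent reciprocal classes, VI s py and vi S PY, are the parental types, so the F1 was VI s py / vi S PY.
The two rarest classes, VI s PY and vi S py, are the double crossovers. Comparing them with the parentals, only the py allele has switched, so py is the middle locus and the order is s – py – vi.
Crossovers in the py–vi interval produce the single-crossover classes vi s py and VI S PY (116 + 126 = 242) plus the double crossovers (30).
RF(py–vi) = (242 + 30) / 1500 = 272/1500 = 0.1813 → 18.1 centimorgans.

18.1 centimorgans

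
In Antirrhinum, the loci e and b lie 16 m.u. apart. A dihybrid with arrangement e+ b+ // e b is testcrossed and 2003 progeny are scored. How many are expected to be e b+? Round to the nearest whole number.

A map distance of 16 m.u. corresponds to a recombination frequency of 0.160.
The F1 is e+ b+ / e b, so e b+ is a recombinant gamete class with expected frequency r/2 = 0.160/2 = 0.0800.
Expected number = 0.0800 × 2003 = 160.24 ≈ 160.

160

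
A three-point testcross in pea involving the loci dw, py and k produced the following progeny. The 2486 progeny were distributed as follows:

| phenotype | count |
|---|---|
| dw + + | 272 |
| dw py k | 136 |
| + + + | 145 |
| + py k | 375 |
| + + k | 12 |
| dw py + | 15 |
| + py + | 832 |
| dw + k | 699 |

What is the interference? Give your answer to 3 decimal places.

0.677

The two most frequent reciprocal classes, dw + k and + py +, are the parental types, so the F1 was dw + k / + py +.
The two rarest classes, + + k and dw py +, are the double crossovers. Comparing them with the parentals, only the dw allele has switched, so dw is the middle locus and the order is py – dw – k.
py–dw: (281 + 27)/2486 = 0.1239; dw–k: (647 + 27)/2486 = 0.2711.
Expected DCO frequency = 0.1239 × 0.2711 ≈ 0.03359; observed = 27/2486 ≈ 0.01086.
Coefficient of coincidence = 0.01086/0.03359 ≈ 0.323; interference = 1 − 0.323 = 0.677.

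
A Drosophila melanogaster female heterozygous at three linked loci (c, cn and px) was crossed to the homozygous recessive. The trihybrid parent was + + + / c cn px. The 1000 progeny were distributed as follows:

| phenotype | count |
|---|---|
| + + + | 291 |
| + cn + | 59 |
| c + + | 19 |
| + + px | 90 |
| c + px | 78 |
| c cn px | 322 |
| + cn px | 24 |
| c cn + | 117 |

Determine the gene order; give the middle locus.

c

The two rarest classes, c + + and + cn px, are the double crossovers. Comparing them with the parentals, only the c allele has switched, so c is the middle locus and the order is cn – c – px.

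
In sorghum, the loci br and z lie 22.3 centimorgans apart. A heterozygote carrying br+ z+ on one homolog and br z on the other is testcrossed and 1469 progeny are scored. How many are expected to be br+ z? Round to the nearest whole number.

164

A map distance of 22.3 centimorgans corresponds to a recombination frequency of 0.223.
The F1 is br+ z+ / br z, so br+ z is a recombinant gamete class with expected frequency r/2 = 0.223/2 = 0.1115.
Expected number = 0.1115 × 1469 = 163.79 ≈ 164.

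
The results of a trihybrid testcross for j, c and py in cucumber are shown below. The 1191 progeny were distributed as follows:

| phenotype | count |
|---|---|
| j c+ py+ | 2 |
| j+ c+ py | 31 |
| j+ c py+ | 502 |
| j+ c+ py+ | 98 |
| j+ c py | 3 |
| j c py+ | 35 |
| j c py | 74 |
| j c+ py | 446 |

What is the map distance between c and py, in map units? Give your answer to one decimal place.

14.9 map units

The two most frequent reciprocal classes, j c+ py and j+ c py+, are the parental types, so the F1 was j c+ py / j+ c py+.
The two rarest classes, j c+ py+ and j+ c py, are the double crossovers. Comparing them with the parentals, only the py allele has switched, so py is the middle locus and the order is j – py – c.
Crossovers in the py–c interval produce the single-crossover classes j c py and j+ c+ py+ (74 + 98 = 172) plus the double crossovers (5).
RF(py–c) = (172 + 5) / 1191 = 177/1191 = 0.1486 → 14.9 map units.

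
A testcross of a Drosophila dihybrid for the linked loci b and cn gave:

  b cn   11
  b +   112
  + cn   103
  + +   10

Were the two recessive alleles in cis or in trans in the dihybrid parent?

The two most frequent classes are + cn (103) and b + (112); these are the parental (non-recombinant) types.
So the F1 carried + cn on one chromosome and b + on the other — the recessive alleles are on opposite chromosomes (trans / repulsion).

trans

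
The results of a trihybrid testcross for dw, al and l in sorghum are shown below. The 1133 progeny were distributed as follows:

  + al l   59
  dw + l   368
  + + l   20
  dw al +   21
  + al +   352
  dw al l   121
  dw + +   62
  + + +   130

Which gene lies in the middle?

The two most frequent reciprocal classes, + al + and dw + l, are the parental types, so the F1 was + al + / dw + l.
The two rarest classes, dw al + and + + l, are the double crossovers. Comparing them with the parentals, only the dw allele has switched, so dw is the middle locus and the order is l – dw – al.

dw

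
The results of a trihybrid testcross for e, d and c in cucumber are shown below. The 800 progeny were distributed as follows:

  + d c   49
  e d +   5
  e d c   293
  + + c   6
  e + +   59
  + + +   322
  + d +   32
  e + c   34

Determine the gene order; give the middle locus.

c

The two most frequent reciprocal classes, e d c and + + +, are the parental types, so the F1 was e d c / + + +.
The two rarest classes, e d + and + + c, are the double crossovers. Comparing them with the parentals, only the c allele has switched, so c is the middle locus and the order is e – c – d.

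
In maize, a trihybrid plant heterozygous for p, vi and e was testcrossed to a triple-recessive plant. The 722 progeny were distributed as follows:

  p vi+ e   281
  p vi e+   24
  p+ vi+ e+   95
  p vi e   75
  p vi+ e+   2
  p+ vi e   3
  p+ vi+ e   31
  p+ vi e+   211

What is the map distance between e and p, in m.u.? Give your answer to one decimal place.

8.3 m.u.

The two most frequent reciprocal classes, p vi+ e and p+ vi e+, are the parental types, so the F1 was p vi+ e / p+ vi e+.
The two rarest classes, p vi+ e+ and p+ vi e, are the double crossovers. Comparing them with the parentals, only the e allele has switched, so e is the middle locus and the order is vi – e – p.
Crossovers in the e–p interval produce the single-crossover classes p+ vi+ e and p vi e+ (31 + 24 = 55) plus the double crossovers (5).
RF(e–p) = (55 + 5) / 722 = 60/722 = 0.0831 → 8.3 m.u.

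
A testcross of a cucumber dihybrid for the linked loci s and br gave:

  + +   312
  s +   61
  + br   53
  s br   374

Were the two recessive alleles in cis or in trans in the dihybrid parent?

cis

The two most frequent classes are + + (312) and s br (374); these are the parental (non-recombinant) types.
So the F1 carried + + on one chromosome and s br on the other — the recessive alleles are on the same chromosome (cis / coupling).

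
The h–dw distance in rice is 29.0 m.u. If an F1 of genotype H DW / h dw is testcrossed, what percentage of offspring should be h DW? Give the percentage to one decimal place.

A map distance of 29.0 m.u. corresponds to a recombination frequency of 0.290.
The F1 is H DW / h dw, so h DW is a recombinant gamete class with expected frequency r/2 = 0.290/2 = 0.1450.
That is 0.1450 = 14.5% of the progeny.

14.5%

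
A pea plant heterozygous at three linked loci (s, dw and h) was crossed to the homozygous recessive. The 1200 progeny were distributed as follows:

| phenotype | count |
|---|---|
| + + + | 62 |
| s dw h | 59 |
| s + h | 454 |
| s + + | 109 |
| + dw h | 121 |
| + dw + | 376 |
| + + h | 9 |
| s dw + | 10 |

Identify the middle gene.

The two most frequent reciprocal classes, + dw + and s + h, are the parental types, so the F1 was + dw + / s + h.
The two rarest classes, s dw + and + + h, are the double crossovers. Comparing them with the parentals, only the s allele has switched, so s is the middle locus and the order is dw – s – h.

s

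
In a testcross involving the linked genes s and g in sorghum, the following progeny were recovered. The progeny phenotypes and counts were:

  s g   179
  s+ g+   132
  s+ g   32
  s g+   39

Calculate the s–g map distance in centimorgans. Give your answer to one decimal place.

The two most frequent classes, s+ g+ (132) and s g (179), are the parental types, so the F1 was s+ g+ / s g.
The recombinant classes are s+ g and s g+: 32 + 39 = 71.
Recombination frequency = 71/382 = 0.1859 ≈ 18.6%, i.e. 18.6 centimorgans.

18.6 centimorgans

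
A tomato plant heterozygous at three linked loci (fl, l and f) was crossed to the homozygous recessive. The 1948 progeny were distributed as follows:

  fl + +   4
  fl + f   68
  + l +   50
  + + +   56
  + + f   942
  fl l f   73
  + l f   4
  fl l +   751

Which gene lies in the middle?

The two most frequent reciprocal classes, + + f and fl l +, are the parental types, so the F1 was + + f / fl l +.
The two rarest classes, + l f and fl + +, are the double crossovers. Comparing them with the parentals, only the l allele has switched, so l is the middle locus and the order is fl – l – f.

l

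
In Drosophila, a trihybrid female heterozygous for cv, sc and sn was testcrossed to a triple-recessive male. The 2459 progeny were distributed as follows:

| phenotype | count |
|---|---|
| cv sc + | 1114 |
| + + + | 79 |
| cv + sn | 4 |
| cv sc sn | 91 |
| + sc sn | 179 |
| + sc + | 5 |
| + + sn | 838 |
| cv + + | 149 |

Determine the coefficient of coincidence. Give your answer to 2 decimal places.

The two most frequent reciprocal classes, + + sn and cv sc +, are the parental types, so the F1 was + + sn / cv sc +.
The two rarest classes, cv + sn and + sc +, are the double crossovers. Comparing them with the parentals, only the cv allele has switched, so cv is the middle locus and the order is sn – cv – sc.
sn–cv: (170 + 9)/2459 = 0.0728; cv–sc: (328 + 9)/2459 = 0.1370.
Expected DCO frequency = 0.0728 × 0.1370 ≈ 0.00997; observed = 9/2459 ≈ 0.00366.
Coefficient of coincidence = 0.00366/0.00997 ≈ 0.37.

0.37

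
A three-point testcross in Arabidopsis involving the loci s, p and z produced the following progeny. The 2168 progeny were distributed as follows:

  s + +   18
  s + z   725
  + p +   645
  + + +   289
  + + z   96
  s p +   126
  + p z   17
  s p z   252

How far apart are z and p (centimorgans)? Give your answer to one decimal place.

26.6 centimorgans

The two most frequent reciprocal classes, s + z and + p +, are the parental types, so the F1 was s + z / + p +.
The two rarest classes, s + + and + p z, are the double crossovers. Comparing them with the parentals, only the z allele has switched, so z is the middle locus and the order is s – z – p.
Crossovers in the z–p interval produce the single-crossover classes s p z and + + + (252 + 289 = 541) plus the double crossovers (35).
RF(z–p) = (541 + 35) / 2168 = 576/2168 = 0.2657 → 26.6 centimorgans.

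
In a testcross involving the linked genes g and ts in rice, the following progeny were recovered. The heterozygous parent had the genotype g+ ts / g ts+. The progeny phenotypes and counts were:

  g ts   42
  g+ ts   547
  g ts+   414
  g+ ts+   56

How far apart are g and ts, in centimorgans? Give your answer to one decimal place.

The recombinant classes are g+ ts+ and g ts: 56 + 42 = 98.
Recombination frequency = 98/1059 = 0.0925 ≈ 9.3%, i.e. 9.3 centimorgans.

9.3 centimorgans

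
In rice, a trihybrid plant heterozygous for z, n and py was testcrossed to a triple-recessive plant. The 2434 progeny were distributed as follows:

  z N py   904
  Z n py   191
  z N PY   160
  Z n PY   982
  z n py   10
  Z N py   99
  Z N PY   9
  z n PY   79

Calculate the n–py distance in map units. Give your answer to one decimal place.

15.2 map units

The two most frequent reciprocal classes, Z n PY and z N py, are the parental types, so the F1 was Z n PY / z N py.
The two rarest classes, Z N PY and z n py, are the double crossovers. Comparing them with the parentals, only the n allele has switched, so n is the middle locus and the order is py – n – z.
Crossovers in the py–n interval produce the single-crossover classes Z n py and z N PY (191 + 160 = 351) plus the double crossovers (19).
RF(py–n) = (351 + 19) / 2434 = 370/2434 = 0.1520 → 15.2 map units.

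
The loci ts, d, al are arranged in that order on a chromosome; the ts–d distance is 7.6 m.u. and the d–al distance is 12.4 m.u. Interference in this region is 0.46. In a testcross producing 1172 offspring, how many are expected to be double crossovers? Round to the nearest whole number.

6

Map distances give recombination frequencies of 0.076 and 0.124 for the two intervals.
With interference 0.46 (so coincidence = 0.54), expected double-crossover frequency = 0.076 × 0.124 × 0.54 = 0.00509.
Expected number = 0.00509 × 1172 = 5.96 ≈ 6.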